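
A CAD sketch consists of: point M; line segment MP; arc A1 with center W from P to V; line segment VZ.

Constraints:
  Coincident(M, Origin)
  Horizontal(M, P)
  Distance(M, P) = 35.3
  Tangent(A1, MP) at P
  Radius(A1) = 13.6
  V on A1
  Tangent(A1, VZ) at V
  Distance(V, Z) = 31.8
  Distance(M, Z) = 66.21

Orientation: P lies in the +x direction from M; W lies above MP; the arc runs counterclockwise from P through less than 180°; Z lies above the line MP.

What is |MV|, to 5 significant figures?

50.881

Checks: |WV| = 13.60 ✓; ∠(WV, VZ) = 90.00° ✓; |VZ| = 31.80 ✓; |MZ| = 66.21 ✓.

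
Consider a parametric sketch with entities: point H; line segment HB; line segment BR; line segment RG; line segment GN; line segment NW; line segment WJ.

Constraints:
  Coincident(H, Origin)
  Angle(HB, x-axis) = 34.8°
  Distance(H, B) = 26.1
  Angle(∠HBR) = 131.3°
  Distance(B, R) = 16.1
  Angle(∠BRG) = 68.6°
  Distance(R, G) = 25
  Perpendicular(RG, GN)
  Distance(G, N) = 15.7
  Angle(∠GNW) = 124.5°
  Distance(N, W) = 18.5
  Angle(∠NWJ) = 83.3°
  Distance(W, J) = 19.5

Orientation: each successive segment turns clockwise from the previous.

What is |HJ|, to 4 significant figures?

33.30

∠GNW = 124.5° gives NW at 89.20° from the x-axis; with |NW| = 18.5, W = (10.06, 18.20). ∠NWJ = 83.3° gives WJ at -7.500° from the x-axis; with |WJ| = 19.5, J = (29.39, 15.65). Then |HJ| = |J − H| = 33.30.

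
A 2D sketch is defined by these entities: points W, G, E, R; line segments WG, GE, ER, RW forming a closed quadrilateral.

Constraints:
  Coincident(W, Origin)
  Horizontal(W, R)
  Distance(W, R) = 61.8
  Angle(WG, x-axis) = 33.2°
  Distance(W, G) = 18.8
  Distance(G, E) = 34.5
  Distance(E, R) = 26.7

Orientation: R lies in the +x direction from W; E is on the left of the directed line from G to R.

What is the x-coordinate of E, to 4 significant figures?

47.89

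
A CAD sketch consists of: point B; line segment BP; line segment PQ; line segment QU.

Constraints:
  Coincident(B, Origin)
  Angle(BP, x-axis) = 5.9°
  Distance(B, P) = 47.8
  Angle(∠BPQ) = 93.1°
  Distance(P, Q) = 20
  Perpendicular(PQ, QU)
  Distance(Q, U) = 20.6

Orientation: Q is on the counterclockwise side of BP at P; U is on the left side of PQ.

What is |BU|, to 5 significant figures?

35.300

B is at the origin; BP runs at 5.9° with length 47.8, so P = 47.8·(cos 5.9°, sin 5.9°) = (47.547, 4.9135). ∠BPQ = 93.1°, so PQ runs at 5.9° + (180° − 93.1°) = 92.800° from the x-axis; with |PQ| = 20.0, Q = P + 20.0·(cos 92.800°, sin 92.800°) = (46.570, 24.890). PQ is perpendicular to QU; with |QU| = 20.6 on the left of PQ, U = Q + 20.6·(-0.99881, -0.048850) = (25.994, 23.883). Then |BU| = |U − B| = 35.300.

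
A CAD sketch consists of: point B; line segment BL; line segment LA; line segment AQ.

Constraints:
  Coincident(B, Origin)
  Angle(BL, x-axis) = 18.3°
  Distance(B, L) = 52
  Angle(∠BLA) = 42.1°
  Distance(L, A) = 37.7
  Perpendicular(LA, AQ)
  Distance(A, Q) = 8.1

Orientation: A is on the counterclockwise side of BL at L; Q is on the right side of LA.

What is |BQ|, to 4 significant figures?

42.97

∠BLA = 42.1°, so LA runs at 18.3° + (180° − 42.1°) = 156.2° from the x-axis; with |LA| = 37.7, A = L + 37.7·(cos 156.2°, sin 156.2°) = (14.88, 31.54). LA ⟂ AQ; with |AQ| = 8.1 on the right of LA, Q = A + 8.1·(0.4035, 0.9150) = (18.14, 38.95). Then |BQ| = |Q − B| = 42.97.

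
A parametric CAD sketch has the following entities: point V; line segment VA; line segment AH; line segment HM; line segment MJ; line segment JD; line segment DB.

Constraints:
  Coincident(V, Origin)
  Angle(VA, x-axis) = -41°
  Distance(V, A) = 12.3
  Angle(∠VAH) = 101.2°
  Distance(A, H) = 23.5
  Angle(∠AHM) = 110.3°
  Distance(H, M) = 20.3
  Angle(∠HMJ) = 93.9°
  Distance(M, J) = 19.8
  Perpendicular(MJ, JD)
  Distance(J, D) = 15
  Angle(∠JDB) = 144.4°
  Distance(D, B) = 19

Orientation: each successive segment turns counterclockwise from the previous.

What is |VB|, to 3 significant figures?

21.3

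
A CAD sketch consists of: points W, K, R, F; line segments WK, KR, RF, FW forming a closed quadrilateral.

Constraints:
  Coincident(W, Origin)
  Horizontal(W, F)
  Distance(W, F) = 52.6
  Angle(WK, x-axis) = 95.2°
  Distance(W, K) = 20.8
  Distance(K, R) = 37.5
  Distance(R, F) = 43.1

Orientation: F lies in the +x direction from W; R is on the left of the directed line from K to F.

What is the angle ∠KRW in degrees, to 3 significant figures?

23.2°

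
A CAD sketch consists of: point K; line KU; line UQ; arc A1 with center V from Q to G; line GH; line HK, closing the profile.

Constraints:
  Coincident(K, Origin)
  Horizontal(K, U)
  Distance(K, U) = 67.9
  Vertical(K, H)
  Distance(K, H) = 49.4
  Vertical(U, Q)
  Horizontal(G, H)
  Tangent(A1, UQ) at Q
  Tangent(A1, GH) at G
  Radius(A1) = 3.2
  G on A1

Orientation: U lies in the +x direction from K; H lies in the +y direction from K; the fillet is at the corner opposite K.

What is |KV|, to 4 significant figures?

79.50

K is at the origin; KU is horizontal with |KU| = 67.9 and U on the +x side, so U = (67.90, 0.000). K and H share the same x with |KH| = 49.4 and H on the +y side, so H = (0.000, 49.40). The virtual corner opposite K is at (67.90, 49.40). A1 meets UQ tangentially, so VQ is at right angles to UQ and tangency of A1 to GH means the radius VG is perpendicular to GH, with radius 3.2, so the center V sits 3.2 in from both sides at V = (64.70, 46.20). Then |KV| = |V − K| = 79.50.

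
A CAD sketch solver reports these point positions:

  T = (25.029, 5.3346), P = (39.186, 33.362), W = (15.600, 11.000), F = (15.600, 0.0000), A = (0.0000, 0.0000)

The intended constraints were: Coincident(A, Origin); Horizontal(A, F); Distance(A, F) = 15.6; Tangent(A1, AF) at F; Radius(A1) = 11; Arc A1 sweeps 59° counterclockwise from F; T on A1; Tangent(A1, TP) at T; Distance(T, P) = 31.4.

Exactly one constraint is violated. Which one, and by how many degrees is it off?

Tangent(A1, TP) at T — off by 4.20°.

A = (0.00, 0.00) ✓; A.y = 0.00, F.y = 0.00 ✓; |AF| = 15.60 ✓; ∠(WF, FA) = 90.00° ✓; |WF| = 11.00 ✓; bearing(W→T) − bearing(W→F) = 59.00° ✓; |WT| = 11.00 ✓; ∠(WT, TP) = 85.80° ✗; |TP| = 31.40 ✓.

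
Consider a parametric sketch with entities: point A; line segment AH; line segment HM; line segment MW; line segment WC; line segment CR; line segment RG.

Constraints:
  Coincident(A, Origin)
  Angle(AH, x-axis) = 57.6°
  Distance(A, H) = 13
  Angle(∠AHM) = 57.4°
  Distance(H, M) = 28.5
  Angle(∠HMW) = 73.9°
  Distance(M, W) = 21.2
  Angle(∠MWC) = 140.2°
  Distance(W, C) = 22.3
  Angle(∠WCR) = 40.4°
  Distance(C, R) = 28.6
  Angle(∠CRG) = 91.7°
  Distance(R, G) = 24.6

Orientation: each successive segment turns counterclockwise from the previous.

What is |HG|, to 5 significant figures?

37.398

A is at the origin; AH runs at 57.6° with length 13.0, so H = (6.9657, 10.976). ∠AHM = 57.4° gives HM at -179.80° from the x-axis; with |HM| = 28.5, M = (-21.534, 10.877). ∠HMW = 73.9° gives MW at -73.700° from the x-axis; with |MW| = 21.2, W = (-15.584, -9.4711). ∠MWC = 140.2° gives WC at -33.900° from the x-axis; with |WC| = 22.3, C = (2.9253, -21.909). ∠WCR = 40.4° gives CR at 105.70° from the x-axis; with |CR| = 28.6, R = (-4.8138, 5.6242). ∠CRG = 91.7° gives RG at -166.00° from the x-axis; with |RG| = 24.6, G = (-28.683, -0.32710). Then |HG| = |G − H| = 37.398.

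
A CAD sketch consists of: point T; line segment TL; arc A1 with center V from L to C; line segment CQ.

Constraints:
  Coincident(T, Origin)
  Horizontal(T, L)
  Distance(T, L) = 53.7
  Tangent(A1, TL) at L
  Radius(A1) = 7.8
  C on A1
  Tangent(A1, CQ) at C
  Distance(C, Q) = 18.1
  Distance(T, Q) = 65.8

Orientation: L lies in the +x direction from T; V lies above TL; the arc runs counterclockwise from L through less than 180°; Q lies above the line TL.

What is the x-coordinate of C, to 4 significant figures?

61.48

Checks: T = (0.00, 0.00) ✓; |VC| = 7.800 ✓; ∠(VC, CQ) = 90.00° ✓; |CQ| = 18.10 ✓; |TQ| = 65.80 ✓.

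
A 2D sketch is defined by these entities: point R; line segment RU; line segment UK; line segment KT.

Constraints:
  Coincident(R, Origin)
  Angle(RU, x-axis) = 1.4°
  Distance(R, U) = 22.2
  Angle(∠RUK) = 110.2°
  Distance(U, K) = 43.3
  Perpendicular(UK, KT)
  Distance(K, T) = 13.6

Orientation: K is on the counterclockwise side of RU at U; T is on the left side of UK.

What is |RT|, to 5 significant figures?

51.477

R is at the origin; RU runs at 1.4° with length 22.2, so U = 22.2·(cos 1.4°, sin 1.4°) = (22.193, 0.54239). ∠RUK = 110.2°, so UK runs at 1.4° + (180° − 110.2°) = 71.200° from the x-axis; with |UK| = 43.3, K = U + 43.3·(cos 71.200°, sin 71.200°) = (36.147, 41.532). UK ⟂ KT; with |KT| = 13.6 on the left of UK, T = K + 13.6·(-0.94665, 0.32227) = (23.273, 45.915). Then |RT| = |T − R| = 51.477.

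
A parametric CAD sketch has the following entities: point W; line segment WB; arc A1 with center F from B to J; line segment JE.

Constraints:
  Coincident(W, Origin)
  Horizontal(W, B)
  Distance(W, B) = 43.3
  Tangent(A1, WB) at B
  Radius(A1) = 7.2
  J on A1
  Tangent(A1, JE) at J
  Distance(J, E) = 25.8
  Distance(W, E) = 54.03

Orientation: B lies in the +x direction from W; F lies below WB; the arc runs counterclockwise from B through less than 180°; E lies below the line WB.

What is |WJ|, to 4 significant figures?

37.33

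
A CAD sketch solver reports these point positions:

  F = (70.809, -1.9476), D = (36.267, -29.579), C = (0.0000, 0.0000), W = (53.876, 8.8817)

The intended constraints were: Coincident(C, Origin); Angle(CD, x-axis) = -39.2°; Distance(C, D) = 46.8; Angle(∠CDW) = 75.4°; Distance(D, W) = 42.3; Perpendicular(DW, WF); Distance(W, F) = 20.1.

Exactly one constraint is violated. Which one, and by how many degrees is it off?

Perpendicular(DW, WF) — off by 8.00°.

C = (0.00, 0.00) ✓; CD at -39.20° ✓; |CD| = 46.80 ✓; ∠CDW = 75.40° ✓; |DW| = 42.30 ✓; ∠(DW, WF) = 98.00° ✗; |WF| = 20.10 ✓.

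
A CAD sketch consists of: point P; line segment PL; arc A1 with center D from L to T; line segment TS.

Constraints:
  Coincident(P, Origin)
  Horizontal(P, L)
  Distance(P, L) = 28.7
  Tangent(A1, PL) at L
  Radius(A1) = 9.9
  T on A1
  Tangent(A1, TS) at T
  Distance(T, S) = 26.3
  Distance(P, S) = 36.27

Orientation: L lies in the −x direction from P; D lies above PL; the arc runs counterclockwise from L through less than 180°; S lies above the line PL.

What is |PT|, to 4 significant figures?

20.58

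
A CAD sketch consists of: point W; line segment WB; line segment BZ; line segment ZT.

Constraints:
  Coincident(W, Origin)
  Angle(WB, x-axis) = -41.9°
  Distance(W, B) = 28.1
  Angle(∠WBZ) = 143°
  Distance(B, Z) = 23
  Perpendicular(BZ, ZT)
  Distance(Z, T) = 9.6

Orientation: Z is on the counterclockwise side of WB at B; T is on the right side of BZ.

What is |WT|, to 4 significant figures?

52.61

W is at the origin; WB runs at -41.9° with length 28.1, so B = 28.1·(cos -41.9°, sin -41.9°) = (20.92, -18.77). ∠WBZ = 143.0°, so BZ runs at -41.9° + (180° − 143.0°) = -4.900° from the x-axis; with |BZ| = 23.0, Z = B + 23.0·(cos -4.900°, sin -4.900°) = (43.83, -20.73). The perpendicularity gives ZT at right angles to BZ; with |ZT| = 9.6 on the right of BZ, T = Z + 9.6·(-0.08542, -0.9963) = (43.01, -30.30). Then |WT| = |T − W| = 52.61.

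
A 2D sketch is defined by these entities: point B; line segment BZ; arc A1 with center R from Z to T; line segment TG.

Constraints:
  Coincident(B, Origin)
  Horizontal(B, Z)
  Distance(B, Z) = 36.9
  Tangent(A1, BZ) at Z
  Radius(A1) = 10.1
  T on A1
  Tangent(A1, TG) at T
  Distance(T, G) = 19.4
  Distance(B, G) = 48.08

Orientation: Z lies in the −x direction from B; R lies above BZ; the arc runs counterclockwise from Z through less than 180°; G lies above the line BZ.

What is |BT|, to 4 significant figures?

31.24

B is at the origin; BZ is horizontal with |BZ| = 36.9 and Z on the −x side, so Z = (-36.90, 0.000). A1 meets BZ tangentially, so RZ is at right angles to BZ, so R = Z + (0, 10.1) = (-36.90, 10.10). Since RT ⟂ TG (tangency), |RG| = √(10.1² + 19.4²) = 21.87 regardless of where T sits on A1. So G lies on both circle(B, 48.08) and circle(R, 21.87); the above-BZ intersection is G = (-35.93, 31.95). T is the foot of the tangent from G: T = (-27.74, 14.36).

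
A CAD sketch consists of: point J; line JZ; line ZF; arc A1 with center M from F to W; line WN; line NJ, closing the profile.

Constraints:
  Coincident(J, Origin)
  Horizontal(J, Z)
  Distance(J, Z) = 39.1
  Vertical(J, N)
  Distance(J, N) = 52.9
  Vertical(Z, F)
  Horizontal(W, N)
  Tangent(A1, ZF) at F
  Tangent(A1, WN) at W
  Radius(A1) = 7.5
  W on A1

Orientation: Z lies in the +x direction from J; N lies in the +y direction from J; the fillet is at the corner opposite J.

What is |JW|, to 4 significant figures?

61.62

The virtual corner opposite J is at (39.10, 52.90). The tangent condition forces MF to be normal to ZF and A1 meets WN tangentially, so MW is at right angles to WN, with radius 7.5, so the center M sits 7.5 in from both sides at M = (31.60, 45.40). That places the tangent points at F = (39.10, 45.40) on ZF and W = (31.60, 52.90) on WN. Then |JW| = |W − J| = 61.62.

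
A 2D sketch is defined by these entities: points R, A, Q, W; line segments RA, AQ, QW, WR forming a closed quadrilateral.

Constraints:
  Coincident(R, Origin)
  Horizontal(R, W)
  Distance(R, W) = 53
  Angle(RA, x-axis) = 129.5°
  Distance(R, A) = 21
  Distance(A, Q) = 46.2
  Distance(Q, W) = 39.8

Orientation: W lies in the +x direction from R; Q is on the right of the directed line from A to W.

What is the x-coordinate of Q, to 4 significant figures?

17.56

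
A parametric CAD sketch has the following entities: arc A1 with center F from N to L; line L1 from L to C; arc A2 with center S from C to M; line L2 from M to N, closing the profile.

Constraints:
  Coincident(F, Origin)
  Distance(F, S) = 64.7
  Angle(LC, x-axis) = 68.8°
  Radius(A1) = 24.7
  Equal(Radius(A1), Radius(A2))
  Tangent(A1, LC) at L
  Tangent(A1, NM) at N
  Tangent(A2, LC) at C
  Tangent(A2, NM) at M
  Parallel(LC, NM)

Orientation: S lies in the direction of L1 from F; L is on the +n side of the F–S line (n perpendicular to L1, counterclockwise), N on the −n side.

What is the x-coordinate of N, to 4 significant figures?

23.03

The slot axis is L1's direction at 68.8°, so u = (cos 68.8°, sin 68.8°) = (0.3616, 0.9323) and n = (−sin 68.8°, cos 68.8°) = (-0.9323, 0.3616). F is at the origin and S lies 64.7 along u from F, so S = 64.7·u = (23.40, 60.32). Tangency of A1 to both parallel lines with radius 24.7 puts L and N at F ± 24.7·n: L = (-23.03, 8.932), N = (23.03, -8.932). So N.x = 23.03.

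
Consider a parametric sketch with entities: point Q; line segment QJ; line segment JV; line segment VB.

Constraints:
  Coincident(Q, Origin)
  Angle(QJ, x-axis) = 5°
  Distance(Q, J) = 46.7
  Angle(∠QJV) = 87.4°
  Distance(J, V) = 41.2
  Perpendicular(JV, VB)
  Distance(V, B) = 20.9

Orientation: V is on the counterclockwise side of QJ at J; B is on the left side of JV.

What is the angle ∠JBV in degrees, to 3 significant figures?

63.1°

Q is at the origin; QJ runs at 5.0° with length 46.7, so J = 46.7·(cos 5.0°, sin 5.0°) = (46.5, 4.07). ∠QJV = 87.4°, so JV runs at 5.0° + (180° − 87.4°) = 97.6° from the x-axis; with |JV| = 41.2, V = J + 41.2·(cos 97.6°, sin 97.6°) = (41.1, 44.9). JV ⟂ VB; with |VB| = 20.9 on the left of JV, B = V + 20.9·(-0.991, -0.132) = (20.4, 42.1). Then cos ∠JBV = BJ·BV / (|BJ||BV|), giving 63.1°.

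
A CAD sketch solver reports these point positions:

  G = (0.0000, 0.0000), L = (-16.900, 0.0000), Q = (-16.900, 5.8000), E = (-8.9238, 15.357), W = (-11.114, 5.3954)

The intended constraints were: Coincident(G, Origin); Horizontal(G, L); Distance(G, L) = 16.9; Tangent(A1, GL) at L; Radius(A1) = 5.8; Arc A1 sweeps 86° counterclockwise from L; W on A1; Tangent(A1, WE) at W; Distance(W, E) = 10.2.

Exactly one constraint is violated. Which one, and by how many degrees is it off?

Tangent(A1, WE) at W — off by 8.40°.

G = (0.00, 0.00) ✓; G.y = 0.00, L.y = 0.00 ✓; |GL| = 16.90 ✓; ∠(QL, LG) = 90.00° ✓; |QL| = 5.800 ✓; bearing(Q→W) − bearing(Q→L) = 86.00° ✓; |QW| = 5.800 ✓; ∠(QW, WE) = 98.40° ✗; |WE| = 10.20 ✓.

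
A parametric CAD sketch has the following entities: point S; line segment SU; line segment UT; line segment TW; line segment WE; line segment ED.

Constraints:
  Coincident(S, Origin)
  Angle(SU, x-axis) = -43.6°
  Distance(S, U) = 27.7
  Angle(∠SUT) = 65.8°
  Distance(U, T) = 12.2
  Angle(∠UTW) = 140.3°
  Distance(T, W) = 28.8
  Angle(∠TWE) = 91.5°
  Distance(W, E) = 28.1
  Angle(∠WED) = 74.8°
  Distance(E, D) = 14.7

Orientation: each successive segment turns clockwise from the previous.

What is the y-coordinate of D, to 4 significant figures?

4.345

∠TWE = 91.5° gives WE at 74.00° from the x-axis; with |WE| = 28.1, E = (-10.96, 11.96). ∠WED = 74.8° gives ED at -31.20° from the x-axis; with |ED| = 14.7, D = (1.616, 4.345). So D.y = 4.345.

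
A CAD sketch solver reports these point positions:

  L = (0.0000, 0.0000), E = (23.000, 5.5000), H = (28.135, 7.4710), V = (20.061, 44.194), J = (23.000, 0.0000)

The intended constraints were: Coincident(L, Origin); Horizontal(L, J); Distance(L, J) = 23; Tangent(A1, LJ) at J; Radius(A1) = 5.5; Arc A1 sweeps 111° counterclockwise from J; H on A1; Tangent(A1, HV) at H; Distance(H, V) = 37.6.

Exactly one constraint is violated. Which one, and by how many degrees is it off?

Tangent(A1, HV) at H — off by 8.60°.

L = (0.00, 0.00) ✓; L.y = 0.00, J.y = 0.00 ✓; |LJ| = 23.00 ✓; ∠(EJ, JL) = 90.00° ✓; |EJ| = 5.500 ✓; bearing(E→H) − bearing(E→J) = 111.0° ✓; |EH| = 5.500 ✓; ∠(EH, HV) = 98.60° ✗; |HV| = 37.60 ✓.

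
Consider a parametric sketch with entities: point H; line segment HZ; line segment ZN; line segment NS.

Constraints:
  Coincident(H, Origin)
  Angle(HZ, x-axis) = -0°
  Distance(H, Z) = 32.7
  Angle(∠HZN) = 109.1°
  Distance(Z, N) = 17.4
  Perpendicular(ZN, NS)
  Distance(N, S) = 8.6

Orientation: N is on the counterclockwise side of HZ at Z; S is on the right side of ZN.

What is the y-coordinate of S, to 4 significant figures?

13.63

∠HZN = 109.1°, so ZN runs at -0.0° + (180° − 109.1°) = 70.90° from the x-axis; with |ZN| = 17.4, N = Z + 17.4·(cos 70.90°, sin 70.90°) = (38.39, 16.44). The perpendicularity gives NS at right angles to ZN; with |NS| = 8.6 on the right of ZN, S = N + 8.6·(0.9449, -0.3272) = (46.52, 13.63). So S.y = 13.63.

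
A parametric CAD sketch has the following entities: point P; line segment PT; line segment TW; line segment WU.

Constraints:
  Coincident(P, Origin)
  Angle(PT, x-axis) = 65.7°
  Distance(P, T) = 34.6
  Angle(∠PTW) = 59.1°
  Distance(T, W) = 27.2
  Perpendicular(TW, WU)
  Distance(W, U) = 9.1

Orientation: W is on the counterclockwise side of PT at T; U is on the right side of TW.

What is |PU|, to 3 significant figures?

39.9

∠PTW = 59.1°, so TW runs at 65.7° + (180° − 59.1°) = 187° from the x-axis; with |TW| = 27.2, W = T + 27.2·(cos 187°, sin 187°) = (-12.8, 28.4). The perpendicularity gives WU at right angles to TW; with |WU| = 9.1 on the right of TW, U = W + 9.1·(-0.115, 0.993) = (-13.8, 37.4). Then |PU| = |U − P| = 39.9.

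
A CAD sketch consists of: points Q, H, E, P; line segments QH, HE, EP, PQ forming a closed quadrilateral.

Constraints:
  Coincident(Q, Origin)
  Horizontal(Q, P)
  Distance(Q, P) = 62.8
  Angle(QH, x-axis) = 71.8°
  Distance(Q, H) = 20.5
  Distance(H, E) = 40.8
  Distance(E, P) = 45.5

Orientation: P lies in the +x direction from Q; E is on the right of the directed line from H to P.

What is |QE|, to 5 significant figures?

28.190

Checks: |HE| = 40.80 ✓; |EP| = 45.50 ✓.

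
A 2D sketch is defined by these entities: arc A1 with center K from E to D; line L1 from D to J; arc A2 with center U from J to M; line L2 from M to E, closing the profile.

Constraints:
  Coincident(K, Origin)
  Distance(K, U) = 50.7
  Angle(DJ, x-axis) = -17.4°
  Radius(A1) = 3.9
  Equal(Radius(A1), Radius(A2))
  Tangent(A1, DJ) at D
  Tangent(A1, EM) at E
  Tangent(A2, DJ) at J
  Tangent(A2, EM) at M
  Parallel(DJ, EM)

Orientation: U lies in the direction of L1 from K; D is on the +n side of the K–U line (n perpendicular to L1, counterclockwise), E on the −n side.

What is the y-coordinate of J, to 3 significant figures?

-11.4

The slot axis is L1's direction at -17.4°, so u = (cos -17.4°, sin -17.4°) = (0.954, -0.299) and n = (−sin -17.4°, cos -17.4°) = (0.299, 0.954). K is at the origin and U lies 50.7 along u from K, so U = 50.7·u = (48.4, -15.2). Tangency of A1 to both parallel lines with radius 3.9 puts D and E at K ± 3.9·n: D = (1.17, 3.72), E = (-1.17, -3.72). Equal radii place J and M the same way about U: J = U + 3.9·n = (49.5, -11.4), M = U − 3.9·n = (47.2, -18.9). So J.y = -11.4.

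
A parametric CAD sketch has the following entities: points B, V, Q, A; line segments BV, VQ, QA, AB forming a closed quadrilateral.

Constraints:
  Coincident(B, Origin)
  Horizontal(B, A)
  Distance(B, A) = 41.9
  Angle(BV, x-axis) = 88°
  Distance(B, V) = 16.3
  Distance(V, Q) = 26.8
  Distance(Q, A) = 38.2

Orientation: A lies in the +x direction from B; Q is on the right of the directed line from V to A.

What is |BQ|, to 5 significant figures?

11.327

B is at the origin; BA is horizontal with |BA| = 41.9 and A in +x, so A = (41.9, 0). BV runs at 88.0° with |BV| = 16.3, so V = (0.56886, 16.290). Q is determined by |VQ| = 26.8 and |QA| = 38.2 together: it lies at the intersection of circle(V, 26.8) and circle(A, 38.2). With |VA| = 44.426, the foot of the radical line on VA is 13.873 from V and the perpendicular offset is √(26.8² − 13.873²) = 22.930. Taking the right-of-VA solution: Q = (5.0675, -10.130).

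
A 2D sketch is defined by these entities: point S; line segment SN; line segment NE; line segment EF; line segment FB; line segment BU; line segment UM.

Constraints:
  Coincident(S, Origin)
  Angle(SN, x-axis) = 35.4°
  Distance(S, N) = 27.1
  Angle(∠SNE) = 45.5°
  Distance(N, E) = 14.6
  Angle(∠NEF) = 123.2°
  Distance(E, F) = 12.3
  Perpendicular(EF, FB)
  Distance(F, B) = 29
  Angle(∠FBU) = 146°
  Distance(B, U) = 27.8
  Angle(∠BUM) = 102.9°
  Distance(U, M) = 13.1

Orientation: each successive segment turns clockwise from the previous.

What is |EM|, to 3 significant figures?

49.8

S is at the origin; SN runs at 35.4° with length 27.1, so N = (22.1, 15.7). ∠SNE = 45.5° gives NE at -99.1° from the x-axis; with |NE| = 14.6, E = (19.8, 1.28). ∠NEF = 123.2° gives EF at -156° from the x-axis; with |EF| = 12.3, F = (8.55, -3.74). EF is perpendicular to FB, so FB runs at 114°; with |FB| = 29.0, B = (-3.29, 22.7). ∠FBU = 146.0° gives BU at 80.1° from the x-axis; with |BU| = 27.8, U = (1.49, 50.1). ∠BUM = 102.9° gives UM at 3.00° from the x-axis; with |UM| = 13.1, M = (14.6, 50.8). Then |EM| = |M − E| = 49.8.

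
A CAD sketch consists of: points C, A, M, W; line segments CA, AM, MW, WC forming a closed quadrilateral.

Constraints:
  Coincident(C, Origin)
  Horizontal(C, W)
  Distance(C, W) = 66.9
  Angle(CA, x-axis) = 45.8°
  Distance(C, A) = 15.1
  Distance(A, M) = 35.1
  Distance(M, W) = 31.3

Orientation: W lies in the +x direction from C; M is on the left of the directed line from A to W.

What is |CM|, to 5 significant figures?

48.917

Checks: |AM| = 35.10 ✓; |MW| = 31.30 ✓.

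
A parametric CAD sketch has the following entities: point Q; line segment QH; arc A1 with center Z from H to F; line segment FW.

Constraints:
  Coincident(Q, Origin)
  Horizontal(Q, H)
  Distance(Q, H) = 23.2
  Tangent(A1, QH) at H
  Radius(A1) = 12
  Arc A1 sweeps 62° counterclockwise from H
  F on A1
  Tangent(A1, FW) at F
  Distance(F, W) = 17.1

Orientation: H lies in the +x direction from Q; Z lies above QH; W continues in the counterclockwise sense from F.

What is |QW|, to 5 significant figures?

47.010

Q is at the origin; QH is horizontal with |QH| = 23.2 and H on the +x side, so H = (23.200, 0.0000). The tangent condition forces ZH to be normal to QH, so Z = H + (0, 12) = (23.200, 12.000). On A1, H sits at bearing -90° from Z; a 62° counterclockwise sweep puts F at bearing -28°, so F = Z + 12.0·(cos -28°, sin -28°) = (33.795, 6.3663). The tangent condition forces ZF to be normal to FW, so FW runs along (−sin -28°, cos -28°); with |FW| = 17.1, W = (41.823, 21.465). Then |QW| = |W − Q| = 47.010.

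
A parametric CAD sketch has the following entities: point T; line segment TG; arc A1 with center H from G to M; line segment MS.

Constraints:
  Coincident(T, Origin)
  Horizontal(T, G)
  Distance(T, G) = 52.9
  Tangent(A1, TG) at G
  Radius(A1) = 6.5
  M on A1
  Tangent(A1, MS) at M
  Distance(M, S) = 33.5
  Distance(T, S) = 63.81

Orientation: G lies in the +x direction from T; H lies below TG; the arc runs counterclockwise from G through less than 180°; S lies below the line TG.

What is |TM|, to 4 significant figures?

46.96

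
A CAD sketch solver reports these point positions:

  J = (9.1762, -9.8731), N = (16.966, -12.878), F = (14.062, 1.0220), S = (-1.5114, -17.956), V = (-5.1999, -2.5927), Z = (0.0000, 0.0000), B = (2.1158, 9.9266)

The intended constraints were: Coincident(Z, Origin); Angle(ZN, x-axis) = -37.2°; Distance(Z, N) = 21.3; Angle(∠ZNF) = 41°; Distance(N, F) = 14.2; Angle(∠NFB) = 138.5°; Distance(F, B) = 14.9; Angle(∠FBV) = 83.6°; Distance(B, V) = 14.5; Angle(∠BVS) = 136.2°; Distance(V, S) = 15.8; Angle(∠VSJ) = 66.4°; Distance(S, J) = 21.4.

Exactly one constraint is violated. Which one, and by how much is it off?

Distance(S, J) = 21.4 — off by 8.00.

Z = (0.00, 0.00) ✓; ZN at -37.20° ✓; |ZN| = 21.30 ✓; ∠ZNF = 41.00° ✓; |NF| = 14.20 ✓; ∠NFB = 138.5° ✓; |FB| = 14.90 ✓; ∠FBV = 83.60° ✓; |BV| = 14.50 ✓; ∠BVS = 136.2° ✓; |VS| = 15.80 ✓; ∠VSJ = 66.40° ✓; |SJ| = 13.40 ✗.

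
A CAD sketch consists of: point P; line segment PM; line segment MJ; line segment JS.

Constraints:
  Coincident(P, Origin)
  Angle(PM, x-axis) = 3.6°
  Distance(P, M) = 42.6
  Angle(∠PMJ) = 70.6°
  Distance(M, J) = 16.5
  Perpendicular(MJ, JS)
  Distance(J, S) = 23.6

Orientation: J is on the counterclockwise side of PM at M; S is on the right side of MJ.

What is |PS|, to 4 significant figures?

63.82

P is at the origin; PM runs at 3.6° with length 42.6, so M = 42.6·(cos 3.6°, sin 3.6°) = (42.52, 2.675). ∠PMJ = 70.6°, so MJ runs at 3.6° + (180° − 70.6°) = 113.0° from the x-axis; with |MJ| = 16.5, J = M + 16.5·(cos 113.0°, sin 113.0°) = (36.07, 17.86). The perpendicularity gives JS at right angles to MJ; with |JS| = 23.6 on the right of MJ, S = J + 23.6·(0.9205, 0.3907) = (57.79, 27.08). Then |PS| = |S − P| = 63.82.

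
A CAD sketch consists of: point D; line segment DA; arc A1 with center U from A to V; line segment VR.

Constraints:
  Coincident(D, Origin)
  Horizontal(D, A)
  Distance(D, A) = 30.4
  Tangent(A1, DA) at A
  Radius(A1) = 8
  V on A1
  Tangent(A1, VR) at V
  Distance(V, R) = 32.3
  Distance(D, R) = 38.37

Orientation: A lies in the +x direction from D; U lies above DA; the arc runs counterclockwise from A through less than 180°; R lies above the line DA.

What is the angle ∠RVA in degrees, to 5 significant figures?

112.01°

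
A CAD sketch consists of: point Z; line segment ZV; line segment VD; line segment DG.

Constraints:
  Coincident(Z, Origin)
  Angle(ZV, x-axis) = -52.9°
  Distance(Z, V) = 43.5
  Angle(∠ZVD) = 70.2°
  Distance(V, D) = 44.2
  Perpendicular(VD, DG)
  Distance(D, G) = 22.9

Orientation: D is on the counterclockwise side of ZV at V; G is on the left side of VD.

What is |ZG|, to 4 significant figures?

34.54

Z is at the origin; ZV runs at -52.9° with length 43.5, so V = 43.5·(cos -52.9°, sin -52.9°) = (26.24, -34.69). ∠ZVD = 70.2°, so VD runs at -52.9° + (180° − 70.2°) = 56.90° from the x-axis; with |VD| = 44.2, D = V + 44.2·(cos 56.90°, sin 56.90°) = (50.38, 2.332). The perpendicularity gives DG at right angles to VD; with |DG| = 22.9 on the left of VD, G = D + 22.9·(-0.8377, 0.5461) = (31.19, 14.84). Then |ZG| = |G − Z| = 34.54.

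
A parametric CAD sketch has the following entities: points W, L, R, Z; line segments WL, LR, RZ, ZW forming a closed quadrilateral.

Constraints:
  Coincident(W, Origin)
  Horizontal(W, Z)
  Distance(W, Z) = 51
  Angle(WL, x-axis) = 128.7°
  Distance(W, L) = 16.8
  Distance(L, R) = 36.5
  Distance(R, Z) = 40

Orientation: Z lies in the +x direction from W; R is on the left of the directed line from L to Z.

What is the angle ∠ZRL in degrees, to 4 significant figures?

110.5°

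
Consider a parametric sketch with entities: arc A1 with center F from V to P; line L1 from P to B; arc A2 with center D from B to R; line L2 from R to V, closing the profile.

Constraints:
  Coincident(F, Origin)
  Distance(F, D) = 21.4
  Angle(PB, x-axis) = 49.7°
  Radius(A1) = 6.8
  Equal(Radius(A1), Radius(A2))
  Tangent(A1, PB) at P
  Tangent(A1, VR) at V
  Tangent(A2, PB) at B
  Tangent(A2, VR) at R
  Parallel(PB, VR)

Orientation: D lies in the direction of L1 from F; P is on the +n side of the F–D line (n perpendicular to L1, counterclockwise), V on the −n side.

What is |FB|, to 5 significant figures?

22.454

The slot axis is L1's direction at 49.7°, so u = (cos 49.7°, sin 49.7°) = (0.64679, 0.76267) and n = (−sin 49.7°, cos 49.7°) = (-0.76267, 0.64679). F is at the origin and D lies 21.4 along u from F, so D = 21.4·u = (13.841, 16.321). Tangency of A1 to both parallel lines with radius 6.8 puts P and V at F ± 6.8·n: P = (-5.1861, 4.3982), V = (5.1861, -4.3982). Equal radii place B and R the same way about D: B = D + 6.8·n = (8.6552, 20.719), R = D − 6.8·n = (19.027, 11.923). Then |FB| = |B − F| = 22.454.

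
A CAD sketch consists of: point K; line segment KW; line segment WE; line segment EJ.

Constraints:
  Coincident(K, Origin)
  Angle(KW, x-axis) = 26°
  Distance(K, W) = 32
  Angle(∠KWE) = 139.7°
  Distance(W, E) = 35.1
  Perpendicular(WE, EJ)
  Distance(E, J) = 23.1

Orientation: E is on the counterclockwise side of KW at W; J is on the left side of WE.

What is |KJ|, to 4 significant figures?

59.55

K is at the origin; KW runs at 26.0° with length 32.0, so W = 32.0·(cos 26.0°, sin 26.0°) = (28.76, 14.03). ∠KWE = 139.7°, so WE runs at 26.0° + (180° − 139.7°) = 66.30° from the x-axis; with |WE| = 35.1, E = W + 35.1·(cos 66.30°, sin 66.30°) = (42.87, 46.17). WE is perpendicular to EJ; with |EJ| = 23.1 on the left of WE, J = E + 23.1·(-0.9157, 0.4019) = (21.72, 55.45). Then |KJ| = |J − K| = 59.55.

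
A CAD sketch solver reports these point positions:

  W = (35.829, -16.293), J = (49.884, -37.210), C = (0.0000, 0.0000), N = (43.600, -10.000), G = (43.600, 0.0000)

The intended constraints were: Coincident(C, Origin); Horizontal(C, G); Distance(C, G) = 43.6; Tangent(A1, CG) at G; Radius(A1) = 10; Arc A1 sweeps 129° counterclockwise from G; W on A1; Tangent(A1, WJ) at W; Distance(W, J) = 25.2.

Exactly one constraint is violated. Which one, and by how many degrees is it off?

Tangent(A1, WJ) at W — off by 5.10°.

C = (0.00, 0.00) ✓; C.y = 0.00, G.y = 0.00 ✓; |CG| = 43.60 ✓; ∠(NG, GC) = 90.00° ✓; |NG| = 10.00 ✓; bearing(N→W) − bearing(N→G) = 129.0° ✓; |NW| = 10.00 ✓; ∠(NW, WJ) = 95.10° ✗; |WJ| = 25.20 ✓.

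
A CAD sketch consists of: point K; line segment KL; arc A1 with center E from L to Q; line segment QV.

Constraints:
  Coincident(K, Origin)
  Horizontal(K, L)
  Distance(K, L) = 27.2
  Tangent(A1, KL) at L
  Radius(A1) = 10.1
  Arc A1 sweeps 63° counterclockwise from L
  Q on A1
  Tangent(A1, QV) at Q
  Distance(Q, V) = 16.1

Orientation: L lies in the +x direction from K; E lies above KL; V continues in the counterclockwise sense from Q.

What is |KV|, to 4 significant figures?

47.83

On A1, L sits at bearing -90° from E; a 63° counterclockwise sweep puts Q at bearing -27°, so Q = E + 10.1·(cos -27°, sin -27°) = (36.20, 5.515). A1 meets QV tangentially, so EQ is at right angles to QV, so QV runs along (−sin -27°, cos -27°); with |QV| = 16.1, V = (43.51, 19.86). Then |KV| = |V − K| = 47.83.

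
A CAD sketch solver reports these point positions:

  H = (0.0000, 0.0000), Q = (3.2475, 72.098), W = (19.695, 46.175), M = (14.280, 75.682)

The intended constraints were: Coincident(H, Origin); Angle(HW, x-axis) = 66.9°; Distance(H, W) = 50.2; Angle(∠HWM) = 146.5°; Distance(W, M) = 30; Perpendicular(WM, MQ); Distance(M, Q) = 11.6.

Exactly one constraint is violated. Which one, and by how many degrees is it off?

Perpendicular(WM, MQ) — off by 7.60°.

H = (0.00, 0.00) ✓; HW at 66.90° ✓; |HW| = 50.20 ✓; ∠HWM = 146.5° ✓; |WM| = 30.00 ✓; ∠(WM, MQ) = 97.60° ✗; |MQ| = 11.60 ✓.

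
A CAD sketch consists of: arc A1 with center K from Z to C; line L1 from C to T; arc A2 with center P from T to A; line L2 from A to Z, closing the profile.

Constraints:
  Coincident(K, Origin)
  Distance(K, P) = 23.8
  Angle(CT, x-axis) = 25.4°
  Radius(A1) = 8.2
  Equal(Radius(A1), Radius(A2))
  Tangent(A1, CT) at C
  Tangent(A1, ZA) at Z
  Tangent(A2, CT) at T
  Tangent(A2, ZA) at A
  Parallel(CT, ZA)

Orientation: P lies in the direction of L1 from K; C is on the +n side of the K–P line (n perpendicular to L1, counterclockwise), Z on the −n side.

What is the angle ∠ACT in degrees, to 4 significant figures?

34.57°

Tangency of A1 to both parallel lines with radius 8.2 puts C and Z at K ± 8.2·n: C = (-3.517, 7.407), Z = (3.517, -7.407). Equal radii place T and A the same way about P: T = P + 8.2·n = (17.98, 17.62), A = P − 8.2·n = (25.02, 2.801). Then cos ∠ACT = CA·CT / (|CA||CT|), giving 34.57°.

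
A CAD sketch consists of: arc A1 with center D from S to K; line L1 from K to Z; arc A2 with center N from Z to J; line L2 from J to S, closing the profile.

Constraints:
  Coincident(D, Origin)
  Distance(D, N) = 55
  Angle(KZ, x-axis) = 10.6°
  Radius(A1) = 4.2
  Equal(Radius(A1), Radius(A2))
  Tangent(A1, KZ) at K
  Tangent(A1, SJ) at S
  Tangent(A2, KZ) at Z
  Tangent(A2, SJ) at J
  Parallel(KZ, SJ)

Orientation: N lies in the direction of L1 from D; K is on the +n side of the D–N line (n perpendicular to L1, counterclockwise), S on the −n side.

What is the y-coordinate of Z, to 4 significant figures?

14.25

The slot axis is L1's direction at 10.6°, so u = (cos 10.6°, sin 10.6°) = (0.9829, 0.1840) and n = (−sin 10.6°, cos 10.6°) = (-0.1840, 0.9829). D is at the origin and N lies 55.0 along u from D, so N = 55.0·u = (54.06, 10.12). Tangency of A1 to both parallel lines with radius 4.2 puts K and S at D ± 4.2·n: K = (-0.7726, 4.128), S = (0.7726, -4.128). Equal radii place Z and J the same way about N: Z = N + 4.2·n = (53.29, 14.25), J = N − 4.2·n = (54.83, 5.989). So Z.y = 14.25.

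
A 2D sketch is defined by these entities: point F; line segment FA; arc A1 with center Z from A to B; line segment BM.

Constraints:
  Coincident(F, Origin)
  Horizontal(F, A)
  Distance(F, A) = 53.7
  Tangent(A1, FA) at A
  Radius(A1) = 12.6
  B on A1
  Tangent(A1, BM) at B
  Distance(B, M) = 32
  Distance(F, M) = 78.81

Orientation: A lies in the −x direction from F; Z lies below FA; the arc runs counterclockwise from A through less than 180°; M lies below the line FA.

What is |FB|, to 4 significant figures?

67.60

Checks: |ZB| = 12.60 ✓; ∠(ZB, BM) = 90.00° ✓; |BM| = 32.00 ✓; |FM| = 78.81 ✓.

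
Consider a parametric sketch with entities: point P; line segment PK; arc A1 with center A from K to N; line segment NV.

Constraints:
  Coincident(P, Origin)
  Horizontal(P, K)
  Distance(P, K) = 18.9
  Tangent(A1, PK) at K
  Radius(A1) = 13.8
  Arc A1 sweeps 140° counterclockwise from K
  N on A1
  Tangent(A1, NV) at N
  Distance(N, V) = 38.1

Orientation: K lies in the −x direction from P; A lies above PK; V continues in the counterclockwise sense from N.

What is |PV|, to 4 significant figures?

62.65

P is at the origin; P and K share the same y with |PK| = 18.9 and K on the −x side, so K = (-18.90, 0.000). Since A1 is tangent to PK there, AK ⟂ PK, so A = K + (0, 13.8) = (-18.90, 13.80). On A1, K sits at bearing -90° from A; a 140° counterclockwise sweep puts N at bearing 50°, so N = A + 13.8·(cos 50°, sin 50°) = (-10.03, 24.37). Since A1 is tangent to NV there, AN ⟂ NV, so NV runs along (−sin 50°, cos 50°); with |NV| = 38.1, V = (-39.22, 48.86). Then |PV| = |V − P| = 62.65.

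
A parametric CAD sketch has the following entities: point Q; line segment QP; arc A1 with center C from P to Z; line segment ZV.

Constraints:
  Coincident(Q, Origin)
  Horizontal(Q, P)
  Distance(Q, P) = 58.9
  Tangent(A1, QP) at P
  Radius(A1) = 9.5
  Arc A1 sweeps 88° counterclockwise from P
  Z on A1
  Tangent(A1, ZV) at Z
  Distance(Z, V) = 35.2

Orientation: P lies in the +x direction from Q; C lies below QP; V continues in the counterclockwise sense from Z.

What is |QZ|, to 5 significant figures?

50.249

Q is at the origin; QP is horizontal with |QP| = 58.9 and P on the +x side, so P = (58.900, 0.0000). Since A1 is tangent to QP there, CP ⟂ QP, so C = P + (0, -9.5) = (58.900, -9.5000). On A1, P sits at bearing 90° from C; an 88° counterclockwise sweep puts Z at bearing 178°, so Z = C + 9.5·(cos 178°, sin 178°) = (49.406, -9.1685). Then |QZ| = |Z − Q| = 50.249.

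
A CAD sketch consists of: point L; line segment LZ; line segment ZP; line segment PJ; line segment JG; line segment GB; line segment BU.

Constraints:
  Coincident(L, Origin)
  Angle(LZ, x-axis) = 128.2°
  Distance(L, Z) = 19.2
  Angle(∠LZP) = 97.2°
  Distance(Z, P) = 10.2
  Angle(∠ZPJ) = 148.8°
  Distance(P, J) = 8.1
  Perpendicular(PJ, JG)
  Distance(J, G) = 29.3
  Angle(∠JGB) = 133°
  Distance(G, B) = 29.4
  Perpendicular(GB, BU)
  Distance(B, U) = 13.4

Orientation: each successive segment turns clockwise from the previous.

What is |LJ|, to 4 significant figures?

24.54

L is at the origin; LZ runs at 128.2° with length 19.2, so Z = (-11.87, 15.09). ∠LZP = 97.2° gives ZP at 45.40° from the x-axis; with |ZP| = 10.2, P = (-4.711, 22.35). ∠ZPJ = 148.8° gives PJ at 14.20° from the x-axis; with |PJ| = 8.1, J = (3.141, 24.34). Then |LJ| = |J − L| = 24.54.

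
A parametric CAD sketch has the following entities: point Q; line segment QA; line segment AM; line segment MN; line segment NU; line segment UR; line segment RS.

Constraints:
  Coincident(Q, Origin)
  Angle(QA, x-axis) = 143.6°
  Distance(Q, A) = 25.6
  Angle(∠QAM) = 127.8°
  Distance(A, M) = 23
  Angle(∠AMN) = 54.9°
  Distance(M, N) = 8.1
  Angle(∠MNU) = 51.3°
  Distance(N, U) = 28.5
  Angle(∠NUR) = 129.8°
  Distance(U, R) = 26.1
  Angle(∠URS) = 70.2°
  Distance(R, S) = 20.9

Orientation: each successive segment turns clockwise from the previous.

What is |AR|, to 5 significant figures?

49.197

∠MNU = 51.3° gives NU at -162.40° from the x-axis; with |NU| = 28.5, U = (-41.594, 25.073). ∠NUR = 129.8° gives UR at 147.40° from the x-axis; with |UR| = 26.1, R = (-63.582, 39.135). Then |AR| = |R − A| = 49.197.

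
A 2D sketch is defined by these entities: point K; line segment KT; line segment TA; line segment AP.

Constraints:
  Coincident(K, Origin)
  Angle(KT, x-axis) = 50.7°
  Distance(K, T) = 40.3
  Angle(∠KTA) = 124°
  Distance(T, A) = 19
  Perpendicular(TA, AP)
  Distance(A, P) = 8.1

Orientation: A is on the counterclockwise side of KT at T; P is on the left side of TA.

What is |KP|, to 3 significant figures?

48.6

K is at the origin; KT runs at 50.7° with length 40.3, so T = 40.3·(cos 50.7°, sin 50.7°) = (25.5, 31.2). ∠KTA = 124.0°, so TA runs at 50.7° + (180° − 124.0°) = 107° from the x-axis; with |TA| = 19.0, A = T + 19.0·(cos 107°, sin 107°) = (20.1, 49.4). The perpendicularity gives AP at right angles to TA; with |AP| = 8.1 on the left of TA, P = A + 8.1·(-0.958, -0.287) = (12.3, 47.1). Then |KP| = |P − K| = 48.6.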